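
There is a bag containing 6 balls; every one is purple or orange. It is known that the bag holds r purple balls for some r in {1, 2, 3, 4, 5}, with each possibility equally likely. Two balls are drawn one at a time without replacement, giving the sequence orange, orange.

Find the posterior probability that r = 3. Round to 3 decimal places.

Under each hypothesis, the probability of the observed sequence is: P(data | r = 1) = (5/6)(4/5) = 2/3; P(data | r = 2) = (4/6)(3/5) = 2/5; P(data | r = 3) = (3/6)(2/5) = 1/5; P(data | r = 4) = (2/6)(1/5) = 1/15; P(data | r = 5) = (1/6)(0/5) = 0.
Weighting by the prior gives 1/5 · 2/3 = 2/15, 1/5 · 2/5 = 2/25, 1/5 · 1/5 = 1/25, 1/5 · 1/15 = 1/75, 1/5 · 0 = 0; summing to 4/15.
So P(r = 3 | data) = (1/25) / (4/15) = 3/20.

0.150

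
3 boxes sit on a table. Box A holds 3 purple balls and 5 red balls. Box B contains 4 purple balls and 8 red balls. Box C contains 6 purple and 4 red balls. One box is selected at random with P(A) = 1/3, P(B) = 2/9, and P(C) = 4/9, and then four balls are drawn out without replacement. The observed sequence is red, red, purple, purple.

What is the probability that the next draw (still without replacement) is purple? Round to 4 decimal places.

0.4442

For each hypothesis, P(data | H) works out to: P(data | box A) = (5/8)(4/7)(3/6)(2/5) = 0.071429; P(data | box B) = (8/12)(7/11)(4/10)(3/9) = 0.056566; P(data | box C) = (4/10)(3/9)(6/8)(5/7) = 0.071429.
Multiplying each by its prior: 1/3 · 0.071429 = 0.02381, 2/9 · 0.056566 = 0.01257, 4/9 · 0.071429 = 0.031746; these sum to 0.068126.
Normalising, the posterior is P(box A | data) = 0.34949, P(box B | data) = 0.18451, P(box C | data) = 0.46599.
The predictive probability is P(purple next | data) = (1/4)(0.34949) + (1/4)(0.18451) + (2/3)(0.46599) = 0.44416.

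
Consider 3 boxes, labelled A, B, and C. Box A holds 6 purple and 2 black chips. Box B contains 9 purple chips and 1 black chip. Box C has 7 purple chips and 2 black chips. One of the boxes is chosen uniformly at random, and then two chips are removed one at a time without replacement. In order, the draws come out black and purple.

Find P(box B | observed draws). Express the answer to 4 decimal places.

For each hypothesis, P(data | H) works out to: P(data | box A) = (2/8)(6/7) = 0.21429; P(data | box B) = (1/10)(9/9) = 0.1; P(data | box C) = (2/9)(7/8) = 0.19444.
Multiplying each by its prior: 1/3 · 0.21429 = 0.071429, 1/3 · 0.1 = 0.033333, 1/3 · 0.19444 = 0.064815; with total 0.16958.
By Bayes' rule, P(box B | data) = (0.033333) / (0.16958) = 0.19657.

0.1966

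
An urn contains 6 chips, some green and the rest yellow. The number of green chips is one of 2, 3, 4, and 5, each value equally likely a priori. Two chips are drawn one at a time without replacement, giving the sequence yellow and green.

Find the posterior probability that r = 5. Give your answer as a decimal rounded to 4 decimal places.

For each hypothesis, P(data | H) works out to: P(data | r = 2) = (4/6)(2/5) = 4/15; P(data | r = 3) = (3/6)(3/5) = 3/10; P(data | r = 4) = (2/6)(4/5) = 4/15; P(data | r = 5) = (1/6)(5/5) = 1/6.
Weighting by the prior gives 1/4 · 4/15 = 1/15, 1/4 · 3/10 = 3/40, 1/4 · 4/15 = 1/15, 1/4 · 1/6 = 1/24; with total 1/4.
So P(r = 5 | data) = (1/24) / (1/4) = 1/6.

0.1667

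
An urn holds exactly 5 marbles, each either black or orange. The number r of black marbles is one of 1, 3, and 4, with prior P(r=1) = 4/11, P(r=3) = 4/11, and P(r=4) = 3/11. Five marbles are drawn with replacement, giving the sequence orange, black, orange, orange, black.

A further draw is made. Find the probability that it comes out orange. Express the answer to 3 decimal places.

Compute the likelihood of the observed sequence for each case: P(data | r = 1) = (4/5)(1/5)(4/5)(4/5)(1/5) = 0.02048; P(data | r = 3) = (2/5)(3/5)(2/5)(2/5)(3/5) = 0.02304; P(data | r = 4) = (1/5)(4/5)(1/5)(1/5)(4/5) = 0.00512.
The prior-weighted likelihoods are 4/11 · 0.02048 = 0.0074473, 4/11 · 0.02304 = 0.0083782, 3/11 · 0.00512 = 0.0013964; these sum to 0.017222.
Normalising, the posterior is P(r = 1 | data) = 0.43243, P(r = 3 | data) = 0.48649, P(r = 4 | data) = 0.081081.
So P(orange next | data) = Σ P(orange next | H) P(H | data) = (4/5)(0.43243) + (2/5)(0.48649) + (1/5)(0.081081) = 0.55676.

0.557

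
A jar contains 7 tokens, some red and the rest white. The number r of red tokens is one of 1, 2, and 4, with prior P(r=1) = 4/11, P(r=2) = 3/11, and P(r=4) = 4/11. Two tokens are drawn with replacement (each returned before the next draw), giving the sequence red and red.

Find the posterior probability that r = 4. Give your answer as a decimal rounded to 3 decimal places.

The likelihood of the observed sequence under each hypothesis: P(data | r = 1) = (1/7)(1/7) = 1/49; P(data | r = 2) = (2/7)(2/7) = 4/49; P(data | r = 4) = (4/7)(4/7) = 16/49.
Weighting by the prior gives 4/11 · 1/49 = 4/539, 3/11 · 4/49 = 12/539, 4/11 · 16/49 = 64/539; with total 80/539.
By Bayes' rule, P(r = 4 | data) = (64/539) / (80/539) = 4/5.

0.800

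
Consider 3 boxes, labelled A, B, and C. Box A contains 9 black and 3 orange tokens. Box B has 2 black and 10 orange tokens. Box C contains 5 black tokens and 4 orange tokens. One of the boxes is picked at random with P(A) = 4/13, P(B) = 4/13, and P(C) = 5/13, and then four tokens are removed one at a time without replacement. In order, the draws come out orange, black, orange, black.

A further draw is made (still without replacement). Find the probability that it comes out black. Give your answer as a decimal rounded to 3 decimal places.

For each hypothesis, P(data | H) works out to: P(data | box A) = (3/12)(9/11)(2/10)(8/9) = 0.036364; P(data | box B) = (10/12)(2/11)(9/10)(1/9) = 0.015152; P(data | box C) = (4/9)(5/8)(3/7)(4/6) = 0.079365.
Weighting by the prior gives 4/13 · 0.036364 = 0.011189, 4/13 · 0.015152 = 0.004662, 5/13 · 0.079365 = 0.030525; with total 0.046376.
Normalising, the posterior is P(box A | data) = 0.24126, P(box B | data) = 0.10053, P(box C | data) = 0.65821.
So P(black next | data) = Σ P(black next | H) P(H | data) = (7/8)(0.24126) + (0)(0.10053) + (3/5)(0.65821) = 0.60603.

0.606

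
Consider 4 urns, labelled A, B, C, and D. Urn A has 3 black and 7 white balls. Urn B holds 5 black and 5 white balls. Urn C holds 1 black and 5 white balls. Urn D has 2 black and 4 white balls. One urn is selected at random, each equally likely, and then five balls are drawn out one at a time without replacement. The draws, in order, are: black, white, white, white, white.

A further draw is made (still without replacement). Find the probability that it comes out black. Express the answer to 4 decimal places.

Compute the likelihood of the observed sequence for each case: P(data | urn A) = (3/10)(7/9)(6/8)(5/7)(4/6) = 0.083333; P(data | urn B) = (5/10)(5/9)(4/8)(3/7)(2/6) = 0.019841; P(data | urn C) = (1/6)(5/5)(4/4)(3/3)(2/2) = 0.16667; P(data | urn D) = (2/6)(4/5)(3/4)(2/3)(1/2) = 0.066667.
Multiplying each by its prior: 1/4 · 0.083333 = 0.020833, 1/4 · 0.019841 = 0.0049603, 1/4 · 0.16667 = 0.041667, 1/4 · 0.066667 = 0.016667; these sum to 0.084127.
The posterior is then P(urn A | data) = 0.24764, P(urn B | data) = 0.058962, P(urn C | data) = 0.49528, P(urn D | data) = 0.19811.
So P(black next | data) = Σ P(black next | H) P(H | data) = (2/5)(0.24764) + (4/5)(0.058962) + (0)(0.49528) + (1)(0.19811) = 0.34434.

0.3443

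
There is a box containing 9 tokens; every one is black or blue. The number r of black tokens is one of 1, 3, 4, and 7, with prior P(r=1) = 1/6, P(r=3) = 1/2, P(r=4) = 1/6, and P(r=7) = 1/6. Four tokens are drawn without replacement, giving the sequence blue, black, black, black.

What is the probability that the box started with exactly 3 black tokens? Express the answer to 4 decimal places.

0.1667

Compute the likelihood of the observed sequence for each case: P(data | r = 1) = (8/9)(1/8)(0/7) = 0; P(data | r = 3) = (6/9)(3/8)(2/7)(1/6) = 1/84; P(data | r = 4) = (5/9)(4/8)(3/7)(2/6) = 5/126; P(data | r = 7) = (2/9)(7/8)(6/7)(5/6) = 5/36.
The prior-weighted likelihoods are 1/6 · 0 = 0, 1/2 · 1/84 = 1/168, 1/6 · 5/126 = 5/756, 1/6 · 5/36 = 5/216; summing to 1/28.
So P(r = 3 | data) = (1/168) / (1/28) = 1/6.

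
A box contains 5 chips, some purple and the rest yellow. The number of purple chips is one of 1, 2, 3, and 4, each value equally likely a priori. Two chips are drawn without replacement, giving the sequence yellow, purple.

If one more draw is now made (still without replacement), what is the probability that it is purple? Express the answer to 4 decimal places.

0.5000

Under each hypothesis, the probability of the observed sequence is: P(data | r = 1) = (4/5)(1/4) = 1/5; P(data | r = 2) = (3/5)(2/4) = 3/10; P(data | r = 3) = (2/5)(3/4) = 3/10; P(data | r = 4) = (1/5)(4/4) = 1/5.
Multiplying each by its prior: 1/4 · 1/5 = 1/20, 1/4 · 3/10 = 3/40, 1/4 · 3/10 = 3/40, 1/4 · 1/5 = 1/20; these sum to 1/4.
Normalising, the posterior is P(r = 1 | data) = 1/5, P(r = 2 | data) = 3/10, P(r = 3 | data) = 3/10, P(r = 4 | data) = 1/5.
Averaging over the posterior, P(purple next | data) = (0)(1/5) + (1/3)(3/10) + (2/3)(3/10) + (1)(1/5) = 1/2.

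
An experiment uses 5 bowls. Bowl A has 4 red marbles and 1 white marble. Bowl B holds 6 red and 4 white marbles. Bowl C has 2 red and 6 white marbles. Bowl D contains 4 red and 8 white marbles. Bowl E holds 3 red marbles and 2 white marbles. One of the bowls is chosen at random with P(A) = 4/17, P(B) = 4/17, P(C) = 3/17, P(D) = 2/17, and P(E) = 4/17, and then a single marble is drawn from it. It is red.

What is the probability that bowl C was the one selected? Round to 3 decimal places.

Under each hypothesis, the probability of this draw is: P(data | bowl A) = (4/5) = 4/5; P(data | bowl B) = (6/10) = 3/5; P(data | bowl C) = (2/8) = 1/4; P(data | bowl D) = (4/12) = 1/3; P(data | bowl E) = (3/5) = 3/5.
Multiplying each by its prior: 4/17 · 4/5 = 16/85, 4/17 · 3/5 = 12/85, 3/17 · 1/4 = 3/68, 2/17 · 1/3 = 2/51, 4/17 · 3/5 = 12/85; with total 113/204.
So P(bowl C | data) = (3/68) / (113/204) = 9/113.

0.080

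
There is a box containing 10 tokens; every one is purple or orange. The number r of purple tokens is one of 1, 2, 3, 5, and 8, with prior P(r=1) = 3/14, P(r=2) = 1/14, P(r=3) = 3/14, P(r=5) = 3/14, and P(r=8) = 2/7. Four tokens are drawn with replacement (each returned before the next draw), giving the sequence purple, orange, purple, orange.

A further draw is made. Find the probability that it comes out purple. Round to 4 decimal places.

0.4722

Under each hypothesis, the probability of the observed sequence is: P(data | r = 1) = (1/10)(9/10)(1/10)(9/10) = 0.0081; P(data | r = 2) = (2/10)(8/10)(2/10)(8/10) = 0.0256; P(data | r = 3) = (3/10)(7/10)(3/10)(7/10) = 0.0441; P(data | r = 5) = (5/10)(5/10)(5/10)(5/10) = 0.0625; P(data | r = 8) = (8/10)(2/10)(8/10)(2/10) = 0.0256.
Multiplying each by its prior: 3/14 · 0.0081 = 0.0017357, 1/14 · 0.0256 = 0.0018286, 3/14 · 0.0441 = 0.00945, 3/14 · 0.0625 = 0.013393, 2/7 · 0.0256 = 0.0073143; these sum to 0.033721.
Dividing through by the total gives posterior P(r = 1 | data) = 0.051472, P(r = 2 | data) = 0.054226, P(r = 3 | data) = 0.28024, P(r = 5 | data) = 0.39716, P(r = 8 | data) = 0.2169.
The predictive probability is P(purple next | data) = (1/10)(0.051472) + (1/5)(0.054226) + (3/10)(0.28024) + (1/2)(0.39716) + (4/5)(0.2169) = 0.47217.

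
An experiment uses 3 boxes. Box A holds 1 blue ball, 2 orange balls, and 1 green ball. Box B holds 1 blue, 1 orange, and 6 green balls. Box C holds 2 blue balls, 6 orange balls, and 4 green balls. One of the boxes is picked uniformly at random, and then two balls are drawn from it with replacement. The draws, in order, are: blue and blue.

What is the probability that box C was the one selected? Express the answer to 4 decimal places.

For each hypothesis, P(data | H) works out to: P(data | box A) = (1/4)(1/4) = 0.0625; P(data | box B) = (1/8)(1/8) = 0.015625; P(data | box C) = (2/12)(2/12) = 0.027778.
The prior-weighted likelihoods are 1/3 · 0.0625 = 0.020833, 1/3 · 0.015625 = 0.0052083, 1/3 · 0.027778 = 0.0092593; summing to 0.035301.
So P(box C | data) = (0.0092593) / (0.035301) = 0.2623.

0.2623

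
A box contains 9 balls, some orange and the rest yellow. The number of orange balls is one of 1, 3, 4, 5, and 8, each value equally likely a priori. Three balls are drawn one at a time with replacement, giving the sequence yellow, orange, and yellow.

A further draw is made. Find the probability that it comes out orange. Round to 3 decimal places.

The likelihood of the observed sequence under each hypothesis: P(data | r = 1) = (8/9)(1/9)(8/9) = 0.087791; P(data | r = 3) = (6/9)(3/9)(6/9) = 0.14815; P(data | r = 4) = (5/9)(4/9)(5/9) = 0.13717; P(data | r = 5) = (4/9)(5/9)(4/9) = 0.10974; P(data | r = 8) = (1/9)(8/9)(1/9) = 0.010974.
Multiplying each by its prior: 1/5 · 0.087791 = 0.017558, 1/5 · 0.14815 = 0.02963, 1/5 · 0.13717 = 0.027435, 1/5 · 0.10974 = 0.021948, 1/5 · 0.010974 = 0.0021948; with total 0.098765.
The posterior is then P(r = 1 | data) = 0.17778, P(r = 3 | data) = 0.3, P(r = 4 | data) = 0.27778, P(r = 5 | data) = 0.22222, P(r = 8 | data) = 0.022222.
Averaging over the posterior, P(orange next | data) = (1/9)(0.17778) + (1/3)(0.3) + (4/9)(0.27778) + (5/9)(0.22222) + (8/9)(0.022222) = 0.38642.

0.386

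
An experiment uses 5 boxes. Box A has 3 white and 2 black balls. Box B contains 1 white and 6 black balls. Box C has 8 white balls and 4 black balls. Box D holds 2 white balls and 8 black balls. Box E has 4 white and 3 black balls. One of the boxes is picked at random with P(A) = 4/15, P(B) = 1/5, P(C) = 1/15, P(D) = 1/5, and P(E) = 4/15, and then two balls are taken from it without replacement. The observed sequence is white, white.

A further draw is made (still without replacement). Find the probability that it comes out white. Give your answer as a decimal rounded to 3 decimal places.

The likelihood of the observed sequence under each hypothesis: P(data | box A) = (3/5)(2/4) = 0.3; P(data | box B) = (1/7)(0/6) = 0; P(data | box C) = (8/12)(7/11) = 0.42424; P(data | box D) = (2/10)(1/9) = 0.022222; P(data | box E) = (4/7)(3/6) = 0.28571.
Multiplying each by its prior: 4/15 · 0.3 = 0.08, 1/5 · 0 = 0, 1/15 · 0.42424 = 0.028283, 1/5 · 0.022222 = 0.0044444, 4/15 · 0.28571 = 0.07619; summing to 0.18892.
Normalising, the posterior is P(box A | data) = 0.42346, P(box B | data) = 0, P(box C | data) = 0.14971, P(box D | data) = 0.023526, P(box E | data) = 0.4033.
So P(white next | data) = Σ P(white next | H) P(H | data) = (1/3)(0.42346) + (3/5)(0.14971) + (0)(0.023526) + (2/5)(0.4033) = 0.3923.

0.392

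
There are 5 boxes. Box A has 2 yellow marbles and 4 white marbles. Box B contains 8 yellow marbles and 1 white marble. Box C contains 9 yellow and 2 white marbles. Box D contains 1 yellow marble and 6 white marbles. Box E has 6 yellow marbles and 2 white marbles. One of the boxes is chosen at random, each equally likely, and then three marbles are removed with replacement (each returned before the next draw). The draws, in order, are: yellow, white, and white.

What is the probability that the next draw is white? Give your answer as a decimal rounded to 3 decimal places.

For each hypothesis, P(data | H) works out to: P(data | box A) = (2/6)(4/6)(4/6) = 0.14815; P(data | box B) = (8/9)(1/9)(1/9) = 0.010974; P(data | box C) = (9/11)(2/11)(2/11) = 0.027047; P(data | box D) = (1/7)(6/7)(6/7) = 0.10496; P(data | box E) = (6/8)(2/8)(2/8) = 0.046875.
Weighting by the prior gives 1/5 · 0.14815 = 0.02963, 1/5 · 0.010974 = 0.0021948, 1/5 · 0.027047 = 0.0054095, 1/5 · 0.10496 = 0.020991, 1/5 · 0.046875 = 0.009375; these sum to 0.0676.
The posterior is then P(box A | data) = 0.43831, P(box B | data) = 0.032467, P(box C | data) = 0.080022, P(box D | data) = 0.31052, P(box E | data) = 0.13868.
Averaging over the posterior, P(white next | data) = (2/3)(0.43831) + (1/9)(0.032467) + (2/11)(0.080022) + (6/7)(0.31052) + (1/4)(0.13868) = 0.61119.

0.611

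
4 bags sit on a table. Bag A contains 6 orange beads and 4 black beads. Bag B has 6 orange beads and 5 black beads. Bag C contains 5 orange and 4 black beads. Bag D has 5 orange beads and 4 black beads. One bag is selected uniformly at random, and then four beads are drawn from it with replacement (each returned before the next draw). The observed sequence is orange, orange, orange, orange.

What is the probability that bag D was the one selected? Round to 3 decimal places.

0.233

For each hypothesis, P(data | H) works out to: P(data | bag A) = (6/10)(6/10)(6/10)(6/10) = 0.1296; P(data | bag B) = (6/11)(6/11)(6/11)(6/11) = 0.088519; P(data | bag C) = (5/9)(5/9)(5/9)(5/9) = 0.09526; P(data | bag D) = (5/9)(5/9)(5/9)(5/9) = 0.09526.
Weighting by the prior gives 1/4 · 0.1296 = 0.0324, 1/4 · 0.088519 = 0.02213, 1/4 · 0.09526 = 0.023815, 1/4 · 0.09526 = 0.023815; with total 0.10216.
Hence P(bag D | data) = (0.023815) / (0.10216) = 0.23312.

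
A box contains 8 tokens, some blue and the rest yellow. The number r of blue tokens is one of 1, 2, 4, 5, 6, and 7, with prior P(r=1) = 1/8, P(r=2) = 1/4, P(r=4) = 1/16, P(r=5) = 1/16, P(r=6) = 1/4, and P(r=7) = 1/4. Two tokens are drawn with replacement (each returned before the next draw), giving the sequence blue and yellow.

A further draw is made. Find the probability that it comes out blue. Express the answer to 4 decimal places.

0.5422

The likelihood of the observed sequence under each hypothesis: P(data | r = 1) = (1/8)(7/8) = 0.10938; P(data | r = 2) = (2/8)(6/8) = 0.1875; P(data | r = 4) = (4/8)(4/8) = 0.25; P(data | r = 5) = (5/8)(3/8) = 0.23438; P(data | r = 6) = (6/8)(2/8) = 0.1875; P(data | r = 7) = (7/8)(1/8) = 0.10938.
Weighting by the prior gives 1/8 · 0.10938 = 0.013672, 1/4 · 0.1875 = 0.046875, 1/16 · 0.25 = 0.015625, 1/16 · 0.23438 = 0.014648, 1/4 · 0.1875 = 0.046875, 1/4 · 0.10938 = 0.027344; summing to 0.16504.
Dividing through by the total gives posterior P(r = 1 | data) = 0.08284, P(r = 2 | data) = 0.28402, P(r = 4 | data) = 0.094675, P(r = 5 | data) = 0.088757, P(r = 6 | data) = 0.28402, P(r = 7 | data) = 0.16568.
Averaging over the posterior, P(blue next | data) = (1/8)(0.08284) + (1/4)(0.28402) + (1/2)(0.094675) + (5/8)(0.088757) + (3/4)(0.28402) + (7/8)(0.16568) = 0.54216.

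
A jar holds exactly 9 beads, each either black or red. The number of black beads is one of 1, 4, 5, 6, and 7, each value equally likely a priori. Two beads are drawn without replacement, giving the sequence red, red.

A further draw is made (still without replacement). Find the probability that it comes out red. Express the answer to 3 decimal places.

0.634

Compute the likelihood of the observed sequence for each case: P(data | r = 1) = (8/9)(7/8) = 7/9; P(data | r = 4) = (5/9)(4/8) = 5/18; P(data | r = 5) = (4/9)(3/8) = 1/6; P(data | r = 6) = (3/9)(2/8) = 1/12; P(data | r = 7) = (2/9)(1/8) = 1/36.
Multiplying each by its prior: 1/5 · 7/9 = 7/45, 1/5 · 5/18 = 1/18, 1/5 · 1/6 = 1/30, 1/5 · 1/12 = 1/60, 1/5 · 1/36 = 1/180; with total 4/15.
Normalising, the posterior is P(r = 1 | data) = 7/12, P(r = 4 | data) = 5/24, P(r = 5 | data) = 1/8, P(r = 6 | data) = 1/16, P(r = 7 | data) = 1/48.
So P(red next | data) = Σ P(red next | H) P(H | data) = (6/7)(7/12) + (3/7)(5/24) + (2/7)(1/8) + (1/7)(1/16) + (0)(1/48) = 71/112.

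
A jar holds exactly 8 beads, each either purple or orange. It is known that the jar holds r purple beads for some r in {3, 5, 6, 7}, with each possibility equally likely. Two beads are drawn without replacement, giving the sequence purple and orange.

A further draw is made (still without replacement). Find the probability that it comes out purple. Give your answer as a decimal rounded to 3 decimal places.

The likelihood of the observed sequence under each hypothesis: P(data | r = 3) = (3/8)(5/7) = 15/56; P(data | r = 5) = (5/8)(3/7) = 15/56; P(data | r = 6) = (6/8)(2/7) = 3/14; P(data | r = 7) = (7/8)(1/7) = 1/8.
Weighting by the prior gives 1/4 · 15/56 = 15/224, 1/4 · 15/56 = 15/224, 1/4 · 3/14 = 3/56, 1/4 · 1/8 = 1/32; with total 7/32.
Normalising, the posterior is P(r = 3 | data) = 15/49, P(r = 5 | data) = 15/49, P(r = 6 | data) = 12/49, P(r = 7 | data) = 1/7.
Averaging over the posterior, P(purple next | data) = (1/3)(15/49) + (2/3)(15/49) + (5/6)(12/49) + (1)(1/7) = 32/49.

0.653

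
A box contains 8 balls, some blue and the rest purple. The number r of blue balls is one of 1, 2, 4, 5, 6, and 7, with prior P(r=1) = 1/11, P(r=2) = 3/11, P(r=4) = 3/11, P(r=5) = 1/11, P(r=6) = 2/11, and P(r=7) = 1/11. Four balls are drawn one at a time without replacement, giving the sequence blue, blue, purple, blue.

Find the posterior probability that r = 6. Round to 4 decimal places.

Under each hypothesis, the probability of the observed sequence is: P(data | r = 1) = (1/8)(0/7) = 0; P(data | r = 2) = (2/8)(1/7)(6/6)(0/5) = 0; P(data | r = 4) = (4/8)(3/7)(4/6)(2/5) = 0.057143; P(data | r = 5) = (5/8)(4/7)(3/6)(3/5) = 0.10714; P(data | r = 6) = (6/8)(5/7)(2/6)(4/5) = 0.14286; P(data | r = 7) = (7/8)(6/7)(1/6)(5/5) = 0.125.
Multiplying each by its prior: 1/11 · 0 = 0, 3/11 · 0 = 0, 3/11 · 0.057143 = 0.015584, 1/11 · 0.10714 = 0.0097403, 2/11 · 0.14286 = 0.025974, 1/11 · 0.125 = 0.011364; summing to 0.062662.
Hence P(r = 6 | data) = (0.025974) / (0.062662) = 0.41451.

0.4145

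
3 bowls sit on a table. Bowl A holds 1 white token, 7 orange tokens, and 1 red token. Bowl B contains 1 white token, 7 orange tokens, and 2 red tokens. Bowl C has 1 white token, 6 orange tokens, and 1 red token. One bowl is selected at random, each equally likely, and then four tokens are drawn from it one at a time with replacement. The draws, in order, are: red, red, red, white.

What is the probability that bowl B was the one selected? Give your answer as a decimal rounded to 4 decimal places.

0.6686

Compute the likelihood of the observed sequence for each case: P(data | bowl A) = (1/9)(1/9)(1/9)(1/9) = 0.00015242; P(data | bowl B) = (2/10)(2/10)(2/10)(1/10) = 0.0008; P(data | bowl C) = (1/8)(1/8)(1/8)(1/8) = 0.00024414.
Multiplying each by its prior: 1/3 · 0.00015242 = 5.0805e-05, 1/3 · 0.0008 = 0.00026667, 1/3 · 0.00024414 = 8.138e-05; summing to 0.00039885.
So P(bowl B | data) = (0.00026667) / (0.00039885) = 0.66859.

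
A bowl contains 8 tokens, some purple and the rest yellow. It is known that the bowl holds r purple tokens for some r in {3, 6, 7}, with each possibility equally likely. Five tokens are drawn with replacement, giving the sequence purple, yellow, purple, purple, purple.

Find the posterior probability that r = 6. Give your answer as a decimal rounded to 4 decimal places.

The likelihood of the observed sequence under each hypothesis: P(data | r = 3) = (3/8)(5/8)(3/8)(3/8)(3/8) = 0.01236; P(data | r = 6) = (6/8)(2/8)(6/8)(6/8)(6/8) = 0.079102; P(data | r = 7) = (7/8)(1/8)(7/8)(7/8)(7/8) = 0.073273.
Multiplying each by its prior: 1/3 · 0.01236 = 0.0041199, 1/3 · 0.079102 = 0.026367, 1/3 · 0.073273 = 0.024424; these sum to 0.054911.
Hence P(r = 6 | data) = (0.026367) / (0.054911) = 0.48018.

0.4802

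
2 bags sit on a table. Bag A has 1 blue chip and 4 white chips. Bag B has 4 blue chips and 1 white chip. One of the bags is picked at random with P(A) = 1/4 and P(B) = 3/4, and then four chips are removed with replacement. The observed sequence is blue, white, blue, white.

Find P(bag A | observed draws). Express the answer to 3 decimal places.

0.250

For each hypothesis, P(data | H) works out to: P(data | bag A) = (1/5)(4/5)(1/5)(4/5) = 16/625; P(data | bag B) = (4/5)(1/5)(4/5)(1/5) = 16/625.
The prior-weighted likelihoods are 1/4 · 16/625 = 4/625, 3/4 · 16/625 = 12/625; summing to 16/625.
So P(bag A | data) = (4/625) / (16/625) = 1/4.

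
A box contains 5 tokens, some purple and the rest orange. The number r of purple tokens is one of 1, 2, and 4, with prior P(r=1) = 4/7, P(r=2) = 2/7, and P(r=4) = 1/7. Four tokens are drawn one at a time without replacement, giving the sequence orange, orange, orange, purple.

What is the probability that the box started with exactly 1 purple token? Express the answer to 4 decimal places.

The likelihood of the observed sequence under each hypothesis: P(data | r = 1) = (4/5)(3/4)(2/3)(1/2) = 1/5; P(data | r = 2) = (3/5)(2/4)(1/3)(2/2) = 1/10; P(data | r = 4) = (1/5)(0/4) = 0.
Multiplying each by its prior: 4/7 · 1/5 = 4/35, 2/7 · 1/10 = 1/35, 1/7 · 0 = 0; summing to 1/7.
By Bayes' rule, P(r = 1 | data) = (4/35) / (1/7) = 4/5.

0.8000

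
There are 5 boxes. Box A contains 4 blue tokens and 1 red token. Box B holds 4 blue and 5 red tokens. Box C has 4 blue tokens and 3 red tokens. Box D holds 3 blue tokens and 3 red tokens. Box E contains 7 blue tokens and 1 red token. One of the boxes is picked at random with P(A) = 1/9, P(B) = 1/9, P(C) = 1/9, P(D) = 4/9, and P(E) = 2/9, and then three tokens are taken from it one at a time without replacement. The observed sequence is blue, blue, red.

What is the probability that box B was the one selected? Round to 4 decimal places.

0.0888

Under each hypothesis, the probability of the observed sequence is: P(data | box A) = (4/5)(3/4)(1/3) = 0.2; P(data | box B) = (4/9)(3/8)(5/7) = 0.11905; P(data | box C) = (4/7)(3/6)(3/5) = 0.17143; P(data | box D) = (3/6)(2/5)(3/4) = 0.15; P(data | box E) = (7/8)(6/7)(1/6) = 0.125.
Multiplying each by its prior: 1/9 · 0.2 = 0.022222, 1/9 · 0.11905 = 0.013228, 1/9 · 0.17143 = 0.019048, 4/9 · 0.15 = 0.066667, 2/9 · 0.125 = 0.027778; with total 0.14894.
By Bayes' rule, P(box B | data) = (0.013228) / (0.14894) = 0.08881.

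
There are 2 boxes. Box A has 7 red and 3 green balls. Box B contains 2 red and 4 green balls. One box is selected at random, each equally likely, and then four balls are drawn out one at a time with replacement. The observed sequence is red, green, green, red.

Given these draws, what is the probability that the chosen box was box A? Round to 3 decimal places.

Under each hypothesis, the probability of the observed sequence is: P(data | box A) = (7/10)(3/10)(3/10)(7/10) = 0.0441; P(data | box B) = (2/6)(4/6)(4/6)(2/6) = 0.049383.
Multiplying each by its prior: 1/2 · 0.0441 = 0.02205, 1/2 · 0.049383 = 0.024691; these sum to 0.046741.
By Bayes' rule, P(box A | data) = (0.02205) / (0.046741) = 0.47174.

0.472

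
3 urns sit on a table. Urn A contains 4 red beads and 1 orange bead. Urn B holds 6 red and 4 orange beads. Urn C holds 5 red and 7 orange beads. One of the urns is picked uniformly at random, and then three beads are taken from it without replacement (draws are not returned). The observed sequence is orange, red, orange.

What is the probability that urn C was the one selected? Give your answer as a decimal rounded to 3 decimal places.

0.614

For each hypothesis, P(data | H) works out to: P(data | urn A) = (1/5)(4/4)(0/3) = 0; P(data | urn B) = (4/10)(6/9)(3/8) = 1/10; P(data | urn C) = (7/12)(5/11)(6/10) = 7/44.
The prior-weighted likelihoods are 1/3 · 0 = 0, 1/3 · 1/10 = 1/30, 1/3 · 7/44 = 7/132; these sum to 19/220.
Therefore the posterior P(urn C | data) = (7/132) / (19/220) = 35/57.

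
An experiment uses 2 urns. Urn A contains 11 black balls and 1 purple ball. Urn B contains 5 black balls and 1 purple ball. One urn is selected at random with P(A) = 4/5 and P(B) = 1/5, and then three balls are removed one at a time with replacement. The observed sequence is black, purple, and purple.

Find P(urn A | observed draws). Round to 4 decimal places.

The likelihood of the observed sequence under each hypothesis: P(data | urn A) = (11/12)(1/12)(1/12) = 0.0063657; P(data | urn B) = (5/6)(1/6)(1/6) = 0.023148.
Weighting by the prior gives 4/5 · 0.0063657 = 0.0050926, 1/5 · 0.023148 = 0.0046296; these sum to 0.0097222.
So P(urn A | data) = (0.0050926) / (0.0097222) = 0.52381.

0.5238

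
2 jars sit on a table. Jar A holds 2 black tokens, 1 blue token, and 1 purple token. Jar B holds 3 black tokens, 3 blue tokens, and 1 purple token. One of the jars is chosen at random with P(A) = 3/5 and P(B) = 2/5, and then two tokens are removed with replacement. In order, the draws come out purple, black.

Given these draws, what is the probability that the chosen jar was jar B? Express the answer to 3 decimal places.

Compute the likelihood of the observed sequence for each case: P(data | jar A) = (1/4)(2/4) = 1/8; P(data | jar B) = (1/7)(3/7) = 3/49.
The prior-weighted likelihoods are 3/5 · 1/8 = 3/40, 2/5 · 3/49 = 6/245; summing to 39/392.
Therefore the posterior P(jar B | data) = (6/245) / (39/392) = 16/65.

0.246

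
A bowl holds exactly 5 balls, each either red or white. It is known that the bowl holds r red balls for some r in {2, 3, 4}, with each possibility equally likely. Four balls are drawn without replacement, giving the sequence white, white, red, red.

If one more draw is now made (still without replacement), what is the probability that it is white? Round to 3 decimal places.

Compute the likelihood of the observed sequence for each case: P(data | r = 2) = (3/5)(2/4)(2/3)(1/2) = 1/10; P(data | r = 3) = (2/5)(1/4)(3/3)(2/2) = 1/10; P(data | r = 4) = (1/5)(0/4) = 0.
Multiplying each by its prior: 1/3 · 1/10 = 1/30, 1/3 · 1/10 = 1/30, 1/3 · 0 = 0; with total 1/15.
Normalising, the posterior is P(r = 2 | data) = 1/2, P(r = 3 | data) = 1/2, P(r = 4 | data) = 0.
The predictive probability is P(white next | data) = (1)(1/2) + (0)(1/2) = 1/2.

0.500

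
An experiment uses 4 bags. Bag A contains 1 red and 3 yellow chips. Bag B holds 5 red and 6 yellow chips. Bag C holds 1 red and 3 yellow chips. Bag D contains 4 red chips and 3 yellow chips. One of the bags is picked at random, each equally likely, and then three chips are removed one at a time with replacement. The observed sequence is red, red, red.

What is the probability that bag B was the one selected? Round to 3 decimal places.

0.301

For each hypothesis, P(data | H) works out to: P(data | bag A) = (1/4)(1/4)(1/4) = 0.015625; P(data | bag B) = (5/11)(5/11)(5/11) = 0.093914; P(data | bag C) = (1/4)(1/4)(1/4) = 0.015625; P(data | bag D) = (4/7)(4/7)(4/7) = 0.18659.
Weighting by the prior gives 1/4 · 0.015625 = 0.0039062, 1/4 · 0.093914 = 0.023479, 1/4 · 0.015625 = 0.0039062, 1/4 · 0.18659 = 0.046647; these sum to 0.077938.
Therefore the posterior P(bag B | data) = (0.023479) / (0.077938) = 0.30125.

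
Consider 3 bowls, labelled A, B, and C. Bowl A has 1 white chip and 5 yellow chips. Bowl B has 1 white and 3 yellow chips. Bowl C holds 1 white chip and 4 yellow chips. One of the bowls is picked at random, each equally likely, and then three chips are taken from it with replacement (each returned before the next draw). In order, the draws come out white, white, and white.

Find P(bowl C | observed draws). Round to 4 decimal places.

0.2831

The likelihood of the observed sequence under each hypothesis: P(data | bowl A) = (1/6)(1/6)(1/6) = 0.0046296; P(data | bowl B) = (1/4)(1/4)(1/4) = 0.015625; P(data | bowl C) = (1/5)(1/5)(1/5) = 0.008.
Weighting by the prior gives 1/3 · 0.0046296 = 0.0015432, 1/3 · 0.015625 = 0.0052083, 1/3 · 0.008 = 0.0026667; with total 0.0094182.
So P(bowl C | data) = (0.0026667) / (0.0094182) = 0.28314.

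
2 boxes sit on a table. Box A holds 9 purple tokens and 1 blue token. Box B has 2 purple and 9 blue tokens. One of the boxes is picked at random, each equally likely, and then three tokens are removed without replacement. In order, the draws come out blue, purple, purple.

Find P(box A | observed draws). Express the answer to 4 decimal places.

For each hypothesis, P(data | H) works out to: P(data | box A) = (1/10)(9/9)(8/8) = 1/10; P(data | box B) = (9/11)(2/10)(1/9) = 1/55.
The prior-weighted likelihoods are 1/2 · 1/10 = 1/20, 1/2 · 1/55 = 1/110; these sum to 13/220.
Hence P(box A | data) = (1/20) / (13/220) = 11/13.

0.8462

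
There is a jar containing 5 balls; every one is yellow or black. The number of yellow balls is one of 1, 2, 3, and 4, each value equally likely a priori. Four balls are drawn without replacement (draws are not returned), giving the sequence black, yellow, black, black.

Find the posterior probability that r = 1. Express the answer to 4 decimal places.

For each hypothesis, P(data | H) works out to: P(data | r = 1) = (4/5)(1/4)(3/3)(2/2) = 1/5; P(data | r = 2) = (3/5)(2/4)(2/3)(1/2) = 1/10; P(data | r = 3) = (2/5)(3/4)(1/3)(0/2) = 0; P(data | r = 4) = (1/5)(4/4)(0/3) = 0.
Weighting by the prior gives 1/4 · 1/5 = 1/20, 1/4 · 1/10 = 1/40, 1/4 · 0 = 0, 1/4 · 0 = 0; with total 3/40.
So P(r = 1 | data) = (1/20) / (3/40) = 2/3.

0.6667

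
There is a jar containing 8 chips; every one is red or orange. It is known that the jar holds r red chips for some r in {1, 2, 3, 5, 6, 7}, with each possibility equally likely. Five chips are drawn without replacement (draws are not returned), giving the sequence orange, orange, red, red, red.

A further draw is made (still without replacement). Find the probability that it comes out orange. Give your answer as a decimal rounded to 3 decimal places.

0.333

Compute the likelihood of the observed sequence for each case: P(data | r = 1) = (7/8)(6/7)(1/6)(0/5) = 0; P(data | r = 2) = (6/8)(5/7)(2/6)(1/5)(0/4) = 0; P(data | r = 3) = (5/8)(4/7)(3/6)(2/5)(1/4) = 1/56; P(data | r = 5) = (3/8)(2/7)(5/6)(4/5)(3/4) = 3/56; P(data | r = 6) = (2/8)(1/7)(6/6)(5/5)(4/4) = 1/28; P(data | r = 7) = (1/8)(0/7) = 0.
Multiplying each by its prior: 1/6 · 0 = 0, 1/6 · 0 = 0, 1/6 · 1/56 = 1/336, 1/6 · 3/56 = 1/112, 1/6 · 1/28 = 1/168, 1/6 · 0 = 0; with total 1/56.
Dividing through by the total gives posterior P(r = 1 | data) = 0, P(r = 2 | data) = 0, P(r = 3 | data) = 1/6, P(r = 5 | data) = 1/2, P(r = 6 | data) = 1/3, P(r = 7 | data) = 0.
Averaging over the posterior, P(orange next | data) = (1)(1/6) + (1/3)(1/2) + (0)(1/3) = 1/3.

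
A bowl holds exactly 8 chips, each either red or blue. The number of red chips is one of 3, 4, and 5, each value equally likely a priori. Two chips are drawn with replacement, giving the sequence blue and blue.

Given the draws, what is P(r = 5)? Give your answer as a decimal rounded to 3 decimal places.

For each hypothesis, P(data | H) works out to: P(data | r = 3) = (5/8)(5/8) = 25/64; P(data | r = 4) = (4/8)(4/8) = 1/4; P(data | r = 5) = (3/8)(3/8) = 9/64.
The prior-weighted likelihoods are 1/3 · 25/64 = 25/192, 1/3 · 1/4 = 1/12, 1/3 · 9/64 = 3/64; summing to 25/96.
Hence P(r = 5 | data) = (3/64) / (25/96) = 9/50.

0.180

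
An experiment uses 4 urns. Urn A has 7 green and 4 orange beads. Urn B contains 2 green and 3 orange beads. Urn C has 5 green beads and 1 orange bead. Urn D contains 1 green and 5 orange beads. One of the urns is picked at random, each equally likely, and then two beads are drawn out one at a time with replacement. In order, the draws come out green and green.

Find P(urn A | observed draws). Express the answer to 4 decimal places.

The likelihood of the observed sequence under each hypothesis: P(data | urn A) = (7/11)(7/11) = 0.40496; P(data | urn B) = (2/5)(2/5) = 0.16; P(data | urn C) = (5/6)(5/6) = 0.69444; P(data | urn D) = (1/6)(1/6) = 0.027778.
Weighting by the prior gives 1/4 · 0.40496 = 0.10124, 1/4 · 0.16 = 0.04, 1/4 · 0.69444 = 0.17361, 1/4 · 0.027778 = 0.0069444; with total 0.3218.
Therefore the posterior P(urn A | data) = (0.10124) / (0.3218) = 0.31461.

0.3146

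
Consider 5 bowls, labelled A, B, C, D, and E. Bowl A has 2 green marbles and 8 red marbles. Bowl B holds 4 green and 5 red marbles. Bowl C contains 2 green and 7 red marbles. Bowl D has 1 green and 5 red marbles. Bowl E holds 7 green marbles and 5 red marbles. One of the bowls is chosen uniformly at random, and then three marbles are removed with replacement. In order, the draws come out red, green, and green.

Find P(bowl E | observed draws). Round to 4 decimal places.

0.4109

For each hypothesis, P(data | H) works out to: P(data | bowl A) = (8/10)(2/10)(2/10) = 0.032; P(data | bowl B) = (5/9)(4/9)(4/9) = 0.10974; P(data | bowl C) = (7/9)(2/9)(2/9) = 0.038409; P(data | bowl D) = (5/6)(1/6)(1/6) = 0.023148; P(data | bowl E) = (5/12)(7/12)(7/12) = 0.14178.
Weighting by the prior gives 1/5 · 0.032 = 0.0064, 1/5 · 0.10974 = 0.021948, 1/5 · 0.038409 = 0.0076818, 1/5 · 0.023148 = 0.0046296, 1/5 · 0.14178 = 0.028356; these sum to 0.069016.
Hence P(bowl E | data) = (0.028356) / (0.069016) = 0.41087.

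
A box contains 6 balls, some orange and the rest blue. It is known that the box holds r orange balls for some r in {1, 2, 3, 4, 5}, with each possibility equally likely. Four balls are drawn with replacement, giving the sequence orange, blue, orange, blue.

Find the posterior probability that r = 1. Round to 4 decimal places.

0.0965

Compute the likelihood of the observed sequence for each case: P(data | r = 1) = (1/6)(5/6)(1/6)(5/6) = 0.01929; P(data | r = 2) = (2/6)(4/6)(2/6)(4/6) = 0.049383; P(data | r = 3) = (3/6)(3/6)(3/6)(3/6) = 0.0625; P(data | r = 4) = (4/6)(2/6)(4/6)(2/6) = 0.049383; P(data | r = 5) = (5/6)(1/6)(5/6)(1/6) = 0.01929.
Multiplying each by its prior: 1/5 · 0.01929 = 0.003858, 1/5 · 0.049383 = 0.0098765, 1/5 · 0.0625 = 0.0125, 1/5 · 0.049383 = 0.0098765, 1/5 · 0.01929 = 0.003858; with total 0.039969.
By Bayes' rule, P(r = 1 | data) = (0.003858) / (0.039969) = 0.096525.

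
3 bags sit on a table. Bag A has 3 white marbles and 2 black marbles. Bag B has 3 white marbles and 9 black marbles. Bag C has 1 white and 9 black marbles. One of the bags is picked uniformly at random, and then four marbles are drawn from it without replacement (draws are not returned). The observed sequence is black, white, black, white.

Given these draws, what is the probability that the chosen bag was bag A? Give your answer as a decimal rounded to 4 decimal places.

0.7333

Compute the likelihood of the observed sequence for each case: P(data | bag A) = (2/5)(3/4)(1/3)(2/2) = 1/10; P(data | bag B) = (9/12)(3/11)(8/10)(2/9) = 2/55; P(data | bag C) = (9/10)(1/9)(8/8)(0/7) = 0.
Weighting by the prior gives 1/3 · 1/10 = 1/30, 1/3 · 2/55 = 2/165, 1/3 · 0 = 0; with total 1/22.
Therefore the posterior P(bag A | data) = (1/30) / (1/22) = 11/15.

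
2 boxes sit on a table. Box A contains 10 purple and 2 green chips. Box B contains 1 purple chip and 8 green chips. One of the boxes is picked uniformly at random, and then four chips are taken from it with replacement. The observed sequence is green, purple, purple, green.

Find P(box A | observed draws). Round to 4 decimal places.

Compute the likelihood of the observed sequence for each case: P(data | box A) = (2/12)(10/12)(10/12)(2/12) = 0.01929; P(data | box B) = (8/9)(1/9)(1/9)(8/9) = 0.0097546.
Weighting by the prior gives 1/2 · 0.01929 = 0.0096451, 1/2 · 0.0097546 = 0.0048773; summing to 0.014522.
So P(box A | data) = (0.0096451) / (0.014522) = 0.66415.

0.6642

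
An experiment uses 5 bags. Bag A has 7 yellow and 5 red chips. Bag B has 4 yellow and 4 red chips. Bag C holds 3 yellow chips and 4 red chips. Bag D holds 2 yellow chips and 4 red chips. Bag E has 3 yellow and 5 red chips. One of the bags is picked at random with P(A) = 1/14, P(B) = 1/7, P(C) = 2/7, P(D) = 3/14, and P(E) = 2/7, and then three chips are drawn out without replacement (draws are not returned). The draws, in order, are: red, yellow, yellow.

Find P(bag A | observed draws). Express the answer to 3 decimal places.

0.109

Under each hypothesis, the probability of the observed sequence is: P(data | bag A) = (5/12)(7/11)(6/10) = 0.15909; P(data | bag B) = (4/8)(4/7)(3/6) = 0.14286; P(data | bag C) = (4/7)(3/6)(2/5) = 0.11429; P(data | bag D) = (4/6)(2/5)(1/4) = 0.066667; P(data | bag E) = (5/8)(3/7)(2/6) = 0.089286.
Multiplying each by its prior: 1/14 · 0.15909 = 0.011364, 1/7 · 0.14286 = 0.020408, 2/7 · 0.11429 = 0.032653, 3/14 · 0.066667 = 0.014286, 2/7 · 0.089286 = 0.02551; these sum to 0.10422.
By Bayes' rule, P(bag A | data) = (0.011364) / (0.10422) = 0.10903.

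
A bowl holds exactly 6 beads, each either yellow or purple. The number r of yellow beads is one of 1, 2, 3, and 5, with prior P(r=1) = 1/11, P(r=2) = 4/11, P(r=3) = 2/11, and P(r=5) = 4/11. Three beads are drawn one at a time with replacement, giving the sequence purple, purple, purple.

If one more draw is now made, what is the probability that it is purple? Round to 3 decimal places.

Under each hypothesis, the probability of the observed sequence is: P(data | r = 1) = (5/6)(5/6)(5/6) = 0.5787; P(data | r = 2) = (4/6)(4/6)(4/6) = 0.2963; P(data | r = 3) = (3/6)(3/6)(3/6) = 0.125; P(data | r = 5) = (1/6)(1/6)(1/6) = 0.0046296.
The prior-weighted likelihoods are 1/11 · 0.5787 = 0.052609, 4/11 · 0.2963 = 0.10774, 2/11 · 0.125 = 0.022727, 4/11 · 0.0046296 = 0.0016835; summing to 0.18476.
Normalising, the posterior is P(r = 1 | data) = 0.28474, P(r = 2 | data) = 0.58314, P(r = 3 | data) = 0.12301, P(r = 5 | data) = 0.0091116.
Averaging over the posterior, P(purple next | data) = (5/6)(0.28474) + (2/3)(0.58314) + (1/2)(0.12301) + (1/6)(0.0091116) = 0.68907.

0.689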